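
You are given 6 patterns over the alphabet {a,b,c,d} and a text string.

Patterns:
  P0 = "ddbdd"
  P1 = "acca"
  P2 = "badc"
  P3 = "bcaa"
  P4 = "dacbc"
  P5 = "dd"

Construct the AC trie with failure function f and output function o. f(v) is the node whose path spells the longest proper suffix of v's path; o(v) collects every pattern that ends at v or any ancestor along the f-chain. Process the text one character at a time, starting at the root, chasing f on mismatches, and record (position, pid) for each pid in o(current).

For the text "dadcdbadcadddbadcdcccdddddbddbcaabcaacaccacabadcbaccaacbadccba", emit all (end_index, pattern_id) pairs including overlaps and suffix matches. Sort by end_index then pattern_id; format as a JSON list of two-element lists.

Construct AC machine:
Trie (insert patterns):
  n0 'ε': a→6 b→10 d→1
  n1 'd': a→17 d→2
  n2 'dd': b→3  [P5 ends]
  n3 'ddb': d→4
  n4 'ddbd': d→5
  n5 'ddbdd': ·  [P0 ends]
  n6 'a': c→7
  n7 'ac': c→8
  n8 'acc': a→9
  n9 'acca': ·  [P1 ends]
  n10 'b': a→11 c→14
  n11 'ba': d→12
  n12 'bad': c→13
  n13 'badc': ·  [P2 ends]
  n14 'bc': a→15
  n15 'bca': a→16
  n16 'bcaa': ·  [P3 ends]
  n17 'da': c→18
  n18 'dac': b→19
  n19 'dacb': c→20
  n20 'dacbc': ·  [P4 ends]

Failure links (BFS by depth):
  n1('d'): parent n0 fail=0; on 'd' 0 → fail=0;  out ∅∪∅=∅
  n6('a'): parent n0 fail=0; on 'a' 0 → fail=0;  out ∅∪∅=∅
  n10('b'): parent n0 fail=0; on 'b' 0 → fail=0;  out ∅∪∅=∅
  n2('dd'): parent n1 fail=0; on 'd' 0 → fail=1;  out {5}∪∅={5}
  n7('ac'): parent n6 fail=0; on 'c' 0 → fail=0;  out ∅∪∅=∅
  n11('ba'): parent n10 fail=0; on 'a' 0 → fail=6;  out ∅∪∅=∅
  n14('bc'): parent n10 fail=0; on 'c' 0 → fail=0;  out ∅∪∅=∅
  n17('da'): parent n1 fail=0; on 'a' 0 → fail=6;  out ∅∪∅=∅
  n3('ddb'): parent n2 fail=1; on 'b' 1→0 → fail=10;  out ∅∪∅=∅
  n8('acc'): parent n7 fail=0; on 'c' 0 → fail=0;  out ∅∪∅=∅
  n12('bad'): parent n11 fail=6; on 'd' 6→0 → fail=1;  out ∅∪∅=∅
  n15('bca'): parent n14 fail=0; on 'a' 0 → fail=6;  out ∅∪∅=∅
  n18('dac'): parent n17 fail=6; on 'c' 6 → fail=7;  out ∅∪∅=∅
  n4('ddbd'): parent n3 fail=10; on 'd' 10→0 → fail=1;  out ∅∪∅=∅
  n9('acca'): parent n8 fail=0; on 'a' 0 → fail=6;  out {1}∪∅={1}
  n13('badc'): parent n12 fail=1; on 'c' 1→0 → fail=0;  out {2}∪∅={2}
  n16('bcaa'): parent n15 fail=6; on 'a' 6→0 → fail=6;  out {3}∪∅={3}
  n19('dacb'): parent n18 fail=7; on 'b' 7→0 → fail=10;  out ∅∪∅=∅
  n5('ddbdd'): parent n4 fail=1; on 'd' 1 → fail=2;  out {0}∪{5}={0,5}
  n20('dacbc'): parent n19 fail=10; on 'c' 10 → fail=14;  out {4}∪∅={4}

Scan:
[0] read 'd'  n0⇒n1
[1] read 'a'  n1⇒n17
[2] read 'd'  n17⇒n1 (fail-walked)
[3] read 'c'  n1⇒n0 (fail-walked)
[4] read 'd'  n0⇒n1
[5] read 'b'  n1⇒n10 (fail-walked)
[6] read 'a'  n10⇒n11
[7] read 'd'  n11⇒n12
[8] read 'c'  n12⇒n13  ** P2@[5:8]
[9] read 'a'  n13⇒n6 (fail-walked)
[10] read 'd'  n6⇒n1 (fail-walked)
[11] read 'd'  n1⇒n2  ** P5@[10:11]
[12] read 'd'  n2⇒n2 (fail-walked)  ** P5@[11:12]
[13] read 'b'  n2⇒n3
[14] read 'a'  n3⇒n11 (fail-walked)
[15] read 'd'  n11⇒n12
[16] read 'c'  n12⇒n13  ** P2@[13:16]
[17] read 'd'  n13⇒n1 (fail-walked)
[18] read 'c'  n1⇒n0 (fail-walked)
[19] read 'c'  n0⇒n0
[20] read 'c'  n0⇒n0
[21] read 'd'  n0⇒n1
[22] read 'd'  n1⇒n2  ** P5@[21:22]
[23] read 'd'  n2⇒n2 (fail-walked)  ** P5@[22:23]
[24] read 'd'  n2⇒n2 (fail-walked)  ** P5@[23:24]
[25] read 'd'  n2⇒n2 (fail-walked)  ** P5@[24:25]
[26] read 'b'  n2⇒n3
[27] read 'd'  n3⇒n4
[28] read 'd'  n4⇒n5  ** P0@[24:28],P5@[27:28]
[29] read 'b'  n5⇒n3 (fail-walked)
[30] read 'c'  n3⇒n14 (fail-walked)
[31] read 'a'  n14⇒n15
[32] read 'a'  n15⇒n16  ** P3@[29:32]
[33] read 'b'  n16⇒n10 (fail-walked)
[34] read 'c'  n10⇒n14
[35] read 'a'  n14⇒n15
[36] read 'a'  n15⇒n16  ** P3@[33:36]
[37] read 'c'  n16⇒n7 (fail-walked)
[38] read 'a'  n7⇒n6 (fail-walked)
[39] read 'c'  n6⇒n7
[40] read 'c'  n7⇒n8
[41] read 'a'  n8⇒n9  ** P1@[38:41]
[42] read 'c'  n9⇒n7 (fail-walked)
[43] read 'a'  n7⇒n6 (fail-walked)
[44] read 'b'  n6⇒n10 (fail-walked)
[45] read 'a'  n10⇒n11
[46] read 'd'  n11⇒n12
[47] read 'c'  n12⇒n13  ** P2@[44:47]
[48] read 'b'  n13⇒n10 (fail-walked)
[49] read 'a'  n10⇒n11
[50] read 'c'  n11⇒n7 (fail-walked)
[51] read 'c'  n7⇒n8
[52] read 'a'  n8⇒n9  ** P1@[49:52]
[53] read 'a'  n9⇒n6 (fail-walked)
[54] read 'c'  n6⇒n7
[55] read 'b'  n7⇒n10 (fail-walked)
[56] read 'a'  n10⇒n11
[57] read 'd'  n11⇒n12
[58] read 'c'  n12⇒n13  ** P2@[55:58]
[59] read 'c'  n13⇒n0 (fail-walked)
[60] read 'b'  n0⇒n10
[61] read 'a'  n10⇒n11

All matches (sorted): [[8,2],[11,5],[12,5],[16,2],[22,5],[23,5],[24,5],[25,5],[28,0],[28,5],[32,3],[36,3],[41,1],[47,2],[52,1],[58,2]]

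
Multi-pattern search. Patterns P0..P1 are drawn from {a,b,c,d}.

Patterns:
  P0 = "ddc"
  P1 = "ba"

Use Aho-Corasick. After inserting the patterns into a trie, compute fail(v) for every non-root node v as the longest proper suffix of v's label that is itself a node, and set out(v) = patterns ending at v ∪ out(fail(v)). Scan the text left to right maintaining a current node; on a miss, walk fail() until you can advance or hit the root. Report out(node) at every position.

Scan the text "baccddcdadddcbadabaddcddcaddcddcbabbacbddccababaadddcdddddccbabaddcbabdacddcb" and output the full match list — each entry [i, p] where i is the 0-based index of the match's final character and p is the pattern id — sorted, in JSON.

Build automaton:
Trie (insert patterns):
  0='ε' goto b→4 d→1
  1='d' goto d→2
  2='dd' goto c→3
  3='ddc' goto ·  [P0 ends]
  4='b' goto a→5
  5='ba' goto ·  [P1 ends]

Failure links (BFS by depth):
  fail(1) 'd': from fail(0)=0 chase 'd': 0 ⇒ 0;  out=∅∪out(0)=∅
  fail(4) 'b': from fail(0)=0 chase 'b': 0 ⇒ 0;  out=∅∪out(0)=∅
  fail(2) 'dd': from fail(1)=0 chase 'd': 0 ⇒ 1;  out=∅∪out(1)=∅
  fail(5) 'ba': from fail(4)=0 chase 'a': 0 ⇒ 0;  out={1}∪out(0)={1}
  fail(3) 'ddc': from fail(2)=1 chase 'c': 1→0 ⇒ 0;  out={0}∪out(0)={0}

Scan:
pos 0 'b': at 4
pos 1 'a': at 5  ** P1@[0:1]
pos 2 'c': at 0 (via fail)
pos 3 'c': at 0
pos 4 'd': at 1
pos 5 'd': at 2
pos 6 'c': at 3  ** P0@[4:6]
pos 7 'd': at 1 (via fail)
pos 8 'a': at 0 (via fail)
pos 9 'd': at 1
pos 10 'd': at 2
pos 11 'd': at 2 (via fail)
pos 12 'c': at 3  ** P0@[10:12]
pos 13 'b': at 4 (via fail)
pos 14 'a': at 5  ** P1@[13:14]
pos 15 'd': at 1 (via fail)
pos 16 'a': at 0 (via fail)
pos 17 'b': at 4
pos 18 'a': at 5  ** P1@[17:18]
pos 19 'd': at 1 (via fail)
pos 20 'd': at 2
pos 21 'c': at 3  ** P0@[19:21]
pos 22 'd': at 1 (via fail)
pos 23 'd': at 2
pos 24 'c': at 3  ** P0@[22:24]
pos 25 'a': at 0 (via fail)
pos 26 'd': at 1
pos 27 'd': at 2
pos 28 'c': at 3  ** P0@[26:28]
pos 29 'd': at 1 (via fail)
pos 30 'd': at 2
pos 31 'c': at 3  ** P0@[29:31]
pos 32 'b': at 4 (via fail)
pos 33 'a': at 5  ** P1@[32:33]
pos 34 'b': at 4 (via fail)
pos 35 'b': at 4 (via fail)
pos 36 'a': at 5  ** P1@[35:36]
pos 37 'c': at 0 (via fail)
pos 38 'b': at 4
pos 39 'd': at 1 (via fail)
pos 40 'd': at 2
pos 41 'c': at 3  ** P0@[39:41]
pos 42 'c': at 0 (via fail)
pos 43 'a': at 0
pos 44 'b': at 4
pos 45 'a': at 5  ** P1@[44:45]
pos 46 'b': at 4 (via fail)
pos 47 'a': at 5  ** P1@[46:47]
pos 48 'a': at 0 (via fail)
pos 49 'd': at 1
pos 50 'd': at 2
pos 51 'd': at 2 (via fail)
pos 52 'c': at 3  ** P0@[50:52]
pos 53 'd': at 1 (via fail)
pos 54 'd': at 2
pos 55 'd': at 2 (via fail)
pos 56 'd': at 2 (via fail)
pos 57 'd': at 2 (via fail)
pos 58 'c': at 3  ** P0@[56:58]
pos 59 'c': at 0 (via fail)
pos 60 'b': at 4
pos 61 'a': at 5  ** P1@[60:61]
pos 62 'b': at 4 (via fail)
pos 63 'a': at 5  ** P1@[62:63]
pos 64 'd': at 1 (via fail)
pos 65 'd': at 2
pos 66 'c': at 3  ** P0@[64:66]
pos 67 'b': at 4 (via fail)
pos 68 'a': at 5  ** P1@[67:68]
pos 69 'b': at 4 (via fail)
pos 70 'd': at 1 (via fail)
pos 71 'a': at 0 (via fail)
pos 72 'c': at 0
pos 73 'd': at 1
pos 74 'd': at 2
pos 75 'c': at 3  ** P0@[73:75]
pos 76 'b': at 4 (via fail)

Matches: [[1,1],[6,0],[12,0],[14,1],[18,1],[21,0],[24,0],[28,0],[31,0],[33,1],[36,1],[41,0],[45,1],[47,1],[52,0],[58,0],[61,1],[63,1],[66,0],[68,1],[75,0]]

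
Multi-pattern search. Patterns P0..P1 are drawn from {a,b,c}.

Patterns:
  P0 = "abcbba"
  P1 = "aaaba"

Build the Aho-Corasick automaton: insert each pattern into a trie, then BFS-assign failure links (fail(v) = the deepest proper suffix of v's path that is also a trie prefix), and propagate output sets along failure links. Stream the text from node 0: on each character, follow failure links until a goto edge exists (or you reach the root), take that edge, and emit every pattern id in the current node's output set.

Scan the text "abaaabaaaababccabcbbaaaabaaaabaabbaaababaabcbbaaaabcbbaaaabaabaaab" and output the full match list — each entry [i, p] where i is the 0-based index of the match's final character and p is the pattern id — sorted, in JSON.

Build automaton:
Trie nodes:
  n0 'ε': a→1
  n1 'a': a→7 b→2
  n2 'ab': c→3
  n3 'abc': b→4
  n4 'abcb': b→5
  n5 'abcbb': a→6
  n6 'abcbba': ·  [P0 ends]
  n7 'aa': a→8
  n8 'aaa': b→9
  n9 'aaab': a→10
  n10 'aaaba': ·  [P1 ends]

Failure links (BFS by depth):
  n1('a'): parent n0 fail=0; on 'a' 0 → fail=0;  out ∅∪∅=∅
  n2('ab'): parent n1 fail=0; on 'b' 0 → fail=0;  out ∅∪∅=∅
  n7('aa'): parent n1 fail=0; on 'a' 0 → fail=1;  out ∅∪∅=∅
  n3('abc'): parent n2 fail=0; on 'c' 0 → fail=0;  out ∅∪∅=∅
  n8('aaa'): parent n7 fail=1; on 'a' 1 → fail=7;  out ∅∪∅=∅
  n4('abcb'): parent n3 fail=0; on 'b' 0 → fail=0;  out ∅∪∅=∅
  n9('aaab'): parent n8 fail=7; on 'b' 7→1 → fail=2;  out ∅∪∅=∅
  n5('abcbb'): parent n4 fail=0; on 'b' 0 → fail=0;  out ∅∪∅=∅
  n10('aaaba'): parent n9 fail=2; on 'a' 2→0 → fail=1;  out {1}∪∅={1}
  n6('abcbba'): parent n5 fail=0; on 'a' 0 → fail=1;  out {0}∪∅={0}

Scan:
[0] read 'a'  n0⇒n1
[1] read 'b'  n1⇒n2
[2] read 'a'  n2⇒n1 (via fail)
[3] read 'a'  n1⇒n7
[4] read 'a'  n7⇒n8
[5] read 'b'  n8⇒n9
[6] read 'a'  n9⇒n10  ** P1@[2:6]
[7] read 'a'  n10⇒n7 (via fail)
[8] read 'a'  n7⇒n8
[9] read 'a'  n8⇒n8 (via fail)
[10] read 'b'  n8⇒n9
[11] read 'a'  n9⇒n10  ** P1@[7:11]
[12] read 'b'  n10⇒n2 (via fail)
[13] read 'c'  n2⇒n3
[14] read 'c'  n3⇒n0 (via fail)
[15] read 'a'  n0⇒n1
[16] read 'b'  n1⇒n2
[17] read 'c'  n2⇒n3
[18] read 'b'  n3⇒n4
[19] read 'b'  n4⇒n5
[20] read 'a'  n5⇒n6  ** P0@[15:20]
[21] read 'a'  n6⇒n7 (via fail)
[22] read 'a'  n7⇒n8
[23] read 'a'  n8⇒n8 (via fail)
[24] read 'b'  n8⇒n9
[25] read 'a'  n9⇒n10  ** P1@[21:25]
[26] read 'a'  n10⇒n7 (via fail)
[27] read 'a'  n7⇒n8
[28] read 'a'  n8⇒n8 (via fail)
[29] read 'b'  n8⇒n9
[30] read 'a'  n9⇒n10  ** P1@[26:30]
[31] read 'a'  n10⇒n7 (via fail)
[32] read 'b'  n7⇒n2 (via fail)
[33] read 'b'  n2⇒n0 (via fail)
[34] read 'a'  n0⇒n1
[35] read 'a'  n1⇒n7
[36] read 'a'  n7⇒n8
[37] read 'b'  n8⇒n9
[38] read 'a'  n9⇒n10  ** P1@[34:38]
[39] read 'b'  n10⇒n2 (via fail)
[40] read 'a'  n2⇒n1 (via fail)
[41] read 'a'  n1⇒n7
[42] read 'b'  n7⇒n2 (via fail)
[43] read 'c'  n2⇒n3
[44] read 'b'  n3⇒n4
[45] read 'b'  n4⇒n5
[46] read 'a'  n5⇒n6  ** P0@[41:46]
[47] read 'a'  n6⇒n7 (via fail)
[48] read 'a'  n7⇒n8
[49] read 'a'  n8⇒n8 (via fail)
[50] read 'b'  n8⇒n9
[51] read 'c'  n9⇒n3 (via fail)
[52] read 'b'  n3⇒n4
[53] read 'b'  n4⇒n5
[54] read 'a'  n5⇒n6  ** P0@[49:54]
[55] read 'a'  n6⇒n7 (via fail)
[56] read 'a'  n7⇒n8
[57] read 'a'  n8⇒n8 (via fail)
[58] read 'b'  n8⇒n9
[59] read 'a'  n9⇒n10  ** P1@[55:59]
[60] read 'a'  n10⇒n7 (via fail)
[61] read 'b'  n7⇒n2 (via fail)
[62] read 'a'  n2⇒n1 (via fail)
[63] read 'a'  n1⇒n7
[64] read 'a'  n7⇒n8
[65] read 'b'  n8⇒n9

Result: [[6,1],[11,1],[20,0],[25,1],[30,1],[38,1],[46,0],[54,0],[59,1]]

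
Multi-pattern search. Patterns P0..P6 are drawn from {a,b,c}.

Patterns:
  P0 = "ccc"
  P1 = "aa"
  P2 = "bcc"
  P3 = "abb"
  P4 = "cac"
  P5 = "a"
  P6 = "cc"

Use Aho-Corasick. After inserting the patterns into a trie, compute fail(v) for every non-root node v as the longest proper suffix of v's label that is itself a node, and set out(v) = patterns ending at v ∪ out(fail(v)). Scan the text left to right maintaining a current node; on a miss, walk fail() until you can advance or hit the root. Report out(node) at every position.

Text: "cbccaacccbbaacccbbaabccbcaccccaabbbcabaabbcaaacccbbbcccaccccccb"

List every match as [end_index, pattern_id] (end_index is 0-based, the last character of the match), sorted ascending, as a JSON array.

Build:
Trie (insert patterns):
  0='ε' goto a→4 b→6 c→1
  1='c' goto a→11 c→2
  2='cc' goto c→3  ←P6
  3='ccc' goto ·  ←P0
  4='a' goto a→5 b→9  ←P5
  5='aa' goto ·  ←P1
  6='b' goto c→7
  7='bc' goto c→8
  8='bcc' goto ·  ←P2
  9='ab' goto b→10
  10='abb' goto ·  ←P3
  11='ca' goto c→12
  12='cac' goto ·  ←P4

BFS fail/out derivation:
  n1('c'): parent n0 fail=0; on 'c' 0 → fail=0;  out ∅∪∅=∅
  n4('a'): parent n0 fail=0; on 'a' 0 → fail=0;  out {5}∪∅={5}
  n6('b'): parent n0 fail=0; on 'b' 0 → fail=0;  out ∅∪∅=∅
  n2('cc'): parent n1 fail=0; on 'c' 0 → fail=1;  out {6}∪∅={6}
  n5('aa'): parent n4 fail=0; on 'a' 0 → fail=4;  out {1}∪{5}={1,5}
  n7('bc'): parent n6 fail=0; on 'c' 0 → fail=1;  out ∅∪∅=∅
  n9('ab'): parent n4 fail=0; on 'b' 0 → fail=6;  out ∅∪∅=∅
  n11('ca'): parent n1 fail=0; on 'a' 0 → fail=4;  out ∅∪{5}={5}
  n3('ccc'): parent n2 fail=1; on 'c' 1 → fail=2;  out {0}∪{6}={0,6}
  n8('bcc'): parent n7 fail=1; on 'c' 1 → fail=2;  out {2}∪{6}={2,6}
  n10('abb'): parent n9 fail=6; on 'b' 6→0 → fail=6;  out {3}∪∅={3}
  n12('cac'): parent n11 fail=4; on 'c' 4→0 → fail=1;  out {4}∪∅={4}

Text stream:
pos 0 'c': at 1
pos 1 'b': at 6 (fail-walked)
pos 2 'c': at 7
pos 3 'c': at 8  emit P2@[1:3],P6@[2:3]
pos 4 'a': at 11 (fail-walked)  emit P5@[4:4]
pos 5 'a': at 5 (fail-walked)  emit P1@[4:5],P5@[5:5]
pos 6 'c': at 1 (fail-walked)
pos 7 'c': at 2  emit P6@[6:7]
pos 8 'c': at 3  emit P0@[6:8],P6@[7:8]
pos 9 'b': at 6 (fail-walked)
pos 10 'b': at 6 (fail-walked)
pos 11 'a': at 4 (fail-walked)  emit P5@[11:11]
pos 12 'a': at 5  emit P1@[11:12],P5@[12:12]
pos 13 'c': at 1 (fail-walked)
pos 14 'c': at 2  emit P6@[13:14]
pos 15 'c': at 3  emit P0@[13:15],P6@[14:15]
pos 16 'b': at 6 (fail-walked)
pos 17 'b': at 6 (fail-walked)
pos 18 'a': at 4 (fail-walked)  emit P5@[18:18]
pos 19 'a': at 5  emit P1@[18:19],P5@[19:19]
pos 20 'b': at 9 (fail-walked)
pos 21 'c': at 7 (fail-walked)
pos 22 'c': at 8  emit P2@[20:22],P6@[21:22]
pos 23 'b': at 6 (fail-walked)
pos 24 'c': at 7
pos 25 'a': at 11 (fail-walked)  emit P5@[25:25]
pos 26 'c': at 12  emit P4@[24:26]
pos 27 'c': at 2 (fail-walked)  emit P6@[26:27]
pos 28 'c': at 3  emit P0@[26:28],P6@[27:28]
pos 29 'c': at 3 (fail-walked)  emit P0@[27:29],P6@[28:29]
pos 30 'a': at 11 (fail-walked)  emit P5@[30:30]
pos 31 'a': at 5 (fail-walked)  emit P1@[30:31],P5@[31:31]
pos 32 'b': at 9 (fail-walked)
pos 33 'b': at 10  emit P3@[31:33]
pos 34 'b': at 6 (fail-walked)
pos 35 'c': at 7
pos 36 'a': at 11 (fail-walked)  emit P5@[36:36]
pos 37 'b': at 9 (fail-walked)
pos 38 'a': at 4 (fail-walked)  emit P5@[38:38]
pos 39 'a': at 5  emit P1@[38:39],P5@[39:39]
pos 40 'b': at 9 (fail-walked)
pos 41 'b': at 10  emit P3@[39:41]
pos 42 'c': at 7 (fail-walked)
pos 43 'a': at 11 (fail-walked)  emit P5@[43:43]
pos 44 'a': at 5 (fail-walked)  emit P1@[43:44],P5@[44:44]
pos 45 'a': at 5 (fail-walked)  emit P1@[44:45],P5@[45:45]
pos 46 'c': at 1 (fail-walked)
pos 47 'c': at 2  emit P6@[46:47]
pos 48 'c': at 3  emit P0@[46:48],P6@[47:48]
pos 49 'b': at 6 (fail-walked)
pos 50 'b': at 6 (fail-walked)
pos 51 'b': at 6 (fail-walked)
pos 52 'c': at 7
pos 53 'c': at 8  emit P2@[51:53],P6@[52:53]
pos 54 'c': at 3 (fail-walked)  emit P0@[52:54],P6@[53:54]
pos 55 'a': at 11 (fail-walked)  emit P5@[55:55]
pos 56 'c': at 12  emit P4@[54:56]
pos 57 'c': at 2 (fail-walked)  emit P6@[56:57]
pos 58 'c': at 3  emit P0@[56:58],P6@[57:58]
pos 59 'c': at 3 (fail-walked)  emit P0@[57:59],P6@[58:59]
pos 60 'c': at 3 (fail-walked)  emit P0@[58:60],P6@[59:60]
pos 61 'c': at 3 (fail-walked)  emit P0@[59:61],P6@[60:61]
pos 62 'b': at 6 (fail-walked)

Result: [[3,2],[3,6],[4,5],[5,1],[5,5],[7,6],[8,0],[8,6],[11,5],[12,1],[12,5],[14,6],[15,0],[15,6],[18,5],[19,1],[19,5],[22,2],[22,6],[25,5],[26,4],[27,6],[28,0],[28,6],[29,0],[29,6],[30,5],[31,1],[31,5],[33,3],[36,5],[38,5],[39,1],[39,5],[41,3],[43,5],[44,1],[44,5],[45,1],[45,5],[47,6],[48,0],[48,6],[53,2],[53,6],[54,0],[54,6],[55,5],[56,4],[57,6],[58,0],[58,6],[59,0],[59,6],[60,0],[60,6],[61,0],[61,6]]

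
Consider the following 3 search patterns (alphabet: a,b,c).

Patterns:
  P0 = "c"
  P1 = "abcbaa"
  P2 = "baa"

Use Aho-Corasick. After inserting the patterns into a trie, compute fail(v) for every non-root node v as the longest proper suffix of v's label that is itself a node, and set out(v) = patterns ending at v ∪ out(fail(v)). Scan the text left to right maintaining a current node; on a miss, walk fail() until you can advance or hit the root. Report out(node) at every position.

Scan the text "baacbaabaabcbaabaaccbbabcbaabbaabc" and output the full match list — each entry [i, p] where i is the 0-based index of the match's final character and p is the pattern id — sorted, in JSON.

Construct AC machine:
Trie (insert patterns):
  n0 'ε': a→2 b→8 c→1
  n1 'c': ·  ←P0
  n2 'a': b→3
  n3 'ab': c→4
  n4 'abc': b→5
  n5 'abcb': a→6
  n6 'abcba': a→7
  n7 'abcbaa': ·  ←P1
  n8 'b': a→9
  n9 'ba': a→10
  n10 'baa': ·  ←P2

BFS fail/out derivation:
  n1('c'): parent n0 fail=0; on 'c' 0 → fail=0;  out {0}∪∅={0}
  n2('a'): parent n0 fail=0; on 'a' 0 → fail=0;  out ∅∪∅=∅
  n8('b'): parent n0 fail=0; on 'b' 0 → fail=0;  out ∅∪∅=∅
  n3('ab'): parent n2 fail=0; on 'b' 0 → fail=8;  out ∅∪∅=∅
  n9('ba'): parent n8 fail=0; on 'a' 0 → fail=2;  out ∅∪∅=∅
  n4('abc'): parent n3 fail=8; on 'c' 8→0 → fail=1;  out ∅∪{0}={0}
  n10('baa'): parent n9 fail=2; on 'a' 2→0 → fail=2;  out {2}∪∅={2}
  n5('abcb'): parent n4 fail=1; on 'b' 1→0 → fail=8;  out ∅∪∅=∅
  n6('abcba'): parent n5 fail=8; on 'a' 8 → fail=9;  out ∅∪∅=∅
  n7('abcbaa'): parent n6 fail=9; on 'a' 9 → fail=10;  out {1}∪{2}={1,2}

Text stream:
i=0 'b': node 0→8
i=1 'a': node 8→9
i=2 'a': node 9→10  emit P2@[0:2]
i=3 'c': node 10→1 ·f  emit P0@[3:3]
i=4 'b': node 1→8 ·f
i=5 'a': node 8→9
i=6 'a': node 9→10  emit P2@[4:6]
i=7 'b': node 10→3 ·f
i=8 'a': node 3→9 ·f
i=9 'a': node 9→10  emit P2@[7:9]
i=10 'b': node 10→3 ·f
i=11 'c': node 3→4  emit P0@[11:11]
i=12 'b': node 4→5
i=13 'a': node 5→6
i=14 'a': node 6→7  emit P1@[9:14],P2@[12:14]
i=15 'b': node 7→3 ·f
i=16 'a': node 3→9 ·f
i=17 'a': node 9→10  emit P2@[15:17]
i=18 'c': node 10→1 ·f  emit P0@[18:18]
i=19 'c': node 1→1 ·f  emit P0@[19:19]
i=20 'b': node 1→8 ·f
i=21 'b': node 8→8 ·f
i=22 'a': node 8→9
i=23 'b': node 9→3 ·f
i=24 'c': node 3→4  emit P0@[24:24]
i=25 'b': node 4→5
i=26 'a': node 5→6
i=27 'a': node 6→7  emit P1@[22:27],P2@[25:27]
i=28 'b': node 7→3 ·f
i=29 'b': node 3→8 ·f
i=30 'a': node 8→9
i=31 'a': node 9→10  emit P2@[29:31]
i=32 'b': node 10→3 ·f
i=33 'c': node 3→4  emit P0@[33:33]

Matches: [[2,2],[3,0],[6,2],[9,2],[11,0],[14,1],[14,2],[17,2],[18,0],[19,0],[24,0],[27,1],[27,2],[31,2],[33,0]]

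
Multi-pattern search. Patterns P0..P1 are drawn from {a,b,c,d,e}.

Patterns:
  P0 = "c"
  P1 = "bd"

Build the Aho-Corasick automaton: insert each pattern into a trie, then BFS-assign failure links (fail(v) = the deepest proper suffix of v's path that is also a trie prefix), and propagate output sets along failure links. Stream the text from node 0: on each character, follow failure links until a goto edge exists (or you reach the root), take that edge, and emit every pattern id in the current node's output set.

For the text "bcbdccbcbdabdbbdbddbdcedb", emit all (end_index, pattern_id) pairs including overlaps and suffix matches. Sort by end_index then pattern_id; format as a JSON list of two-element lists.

Construct AC machine:
Trie (insert patterns):
  0='ε' goto b→2 c→1
  1='c' goto ·  [P0 ends]
  2='b' goto d→3
  3='bd' goto ·  [P1 ends]

BFS fail/out derivation:
  n1('c'): parent n0 fail=0; on 'c' 0 → fail=0;  out {0}∪∅={0}
  n2('b'): parent n0 fail=0; on 'b' 0 → fail=0;  out ∅∪∅=∅
  n3('bd'): parent n2 fail=0; on 'd' 0 → fail=0;  out {1}∪∅={1}

Text stream:
i=0 'b': node 0→2
i=1 'c': node 2→1 (via fail)  → match P0@[1:1]
i=2 'b': node 1→2 (via fail)
i=3 'd': node 2→3  → match P1@[2:3]
i=4 'c': node 3→1 (via fail)  → match P0@[4:4]
i=5 'c': node 1→1 (via fail)  → match P0@[5:5]
i=6 'b': node 1→2 (via fail)
i=7 'c': node 2→1 (via fail)  → match P0@[7:7]
i=8 'b': node 1→2 (via fail)
i=9 'd': node 2→3  → match P1@[8:9]
i=10 'a': node 3→0 (via fail)
i=11 'b': node 0→2
i=12 'd': node 2→3  → match P1@[11:12]
i=13 'b': node 3→2 (via fail)
i=14 'b': node 2→2 (via fail)
i=15 'd': node 2→3  → match P1@[14:15]
i=16 'b': node 3→2 (via fail)
i=17 'd': node 2→3  → match P1@[16:17]
i=18 'd': node 3→0 (via fail)
i=19 'b': node 0→2
i=20 'd': node 2→3  → match P1@[19:20]
i=21 'c': node 3→1 (via fail)  → match P0@[21:21]
i=22 'e': node 1→0 (via fail)
i=23 'd': node 0→0
i=24 'b': node 0→2

Matches: [[1,0],[3,1],[4,0],[5,0],[7,0],[9,1],[12,1],[15,1],[17,1],[20,1],[21,0]]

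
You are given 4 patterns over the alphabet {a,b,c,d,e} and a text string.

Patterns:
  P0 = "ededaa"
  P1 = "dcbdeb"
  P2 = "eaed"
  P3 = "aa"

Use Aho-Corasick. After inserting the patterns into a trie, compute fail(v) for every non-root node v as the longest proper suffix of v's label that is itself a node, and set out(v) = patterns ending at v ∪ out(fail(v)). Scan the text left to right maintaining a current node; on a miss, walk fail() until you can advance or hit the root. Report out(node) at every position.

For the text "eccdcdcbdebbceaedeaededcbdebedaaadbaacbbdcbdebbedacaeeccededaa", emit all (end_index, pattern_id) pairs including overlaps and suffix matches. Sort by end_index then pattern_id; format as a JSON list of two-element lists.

Build automaton:
Trie nodes:
  n0 'ε': a→16 d→7 e→1
  n1 'e': a→13 d→2
  n2 'ed': e→3
  n3 'ede': d→4
  n4 'eded': a→5
  n5 'ededa': a→6
  n6 'ededaa': ·  [P0 ends]
  n7 'd': c→8
  n8 'dc': b→9
  n9 'dcb': d→10
  n10 'dcbd': e→11
  n11 'dcbde': b→12
  n12 'dcbdeb': ·  [P1 ends]
  n13 'ea': e→14
  n14 'eae': d→15
  n15 'eaed': ·  [P2 ends]
  n16 'a': a→17
  n17 'aa': ·  [P3 ends]

BFS fail/out derivation:
  fail(1) 'e': from fail(0)=0 chase 'e': 0 ⇒ 0;  out=∅∪out(0)=∅
  fail(7) 'd': from fail(0)=0 chase 'd': 0 ⇒ 0;  out=∅∪out(0)=∅
  fail(16) 'a': from fail(0)=0 chase 'a': 0 ⇒ 0;  out=∅∪out(0)=∅
  fail(2) 'ed': from fail(1)=0 chase 'd': 0 ⇒ 7;  out=∅∪out(7)=∅
  fail(8) 'dc': from fail(7)=0 chase 'c': 0 ⇒ 0;  out=∅∪out(0)=∅
  fail(13) 'ea': from fail(1)=0 chase 'a': 0 ⇒ 16;  out=∅∪out(16)=∅
  fail(17) 'aa': from fail(16)=0 chase 'a': 0 ⇒ 16;  out={3}∪out(16)={3}
  fail(3) 'ede': from fail(2)=7 chase 'e': 7→0 ⇒ 1;  out=∅∪out(1)=∅
  fail(9) 'dcb': from fail(8)=0 chase 'b': 0 ⇒ 0;  out=∅∪out(0)=∅
  fail(14) 'eae': from fail(13)=16 chase 'e': 16→0 ⇒ 1;  out=∅∪out(1)=∅
  fail(4) 'eded': from fail(3)=1 chase 'd': 1 ⇒ 2;  out=∅∪out(2)=∅
  fail(10) 'dcbd': from fail(9)=0 chase 'd': 0 ⇒ 7;  out=∅∪out(7)=∅
  fail(15) 'eaed': from fail(14)=1 chase 'd': 1 ⇒ 2;  out={2}∪out(2)={2}
  fail(5) 'ededa': from fail(4)=2 chase 'a': 2→7→0 ⇒ 16;  out=∅∪out(16)=∅
  fail(11) 'dcbde': from fail(10)=7 chase 'e': 7→0 ⇒ 1;  out=∅∪out(1)=∅
  fail(6) 'ededaa': from fail(5)=16 chase 'a': 16 ⇒ 17;  out={0}∪out(17)={0,3}
  fail(12) 'dcbdeb': from fail(11)=1 chase 'b': 1→0 ⇒ 0;  out={1}∪out(0)={1}

Run:
[0] read 'e'  n0⇒n1
[1] read 'c'  n1⇒n0 (via fail)
[2] read 'c'  n0⇒n0
[3] read 'd'  n0⇒n7
[4] read 'c'  n7⇒n8
[5] read 'd'  n8⇒n7 (via fail)
[6] read 'c'  n7⇒n8
[7] read 'b'  n8⇒n9
[8] read 'd'  n9⇒n10
[9] read 'e'  n10⇒n11
[10] read 'b'  n11⇒n12  ** P1@[5:10]
[11] read 'b'  n12⇒n0 (via fail)
[12] read 'c'  n0⇒n0
[13] read 'e'  n0⇒n1
[14] read 'a'  n1⇒n13
[15] read 'e'  n13⇒n14
[16] read 'd'  n14⇒n15  ** P2@[13:16]
[17] read 'e'  n15⇒n3 (via fail)
[18] read 'a'  n3⇒n13 (via fail)
[19] read 'e'  n13⇒n14
[20] read 'd'  n14⇒n15  ** P2@[17:20]
[21] read 'e'  n15⇒n3 (via fail)
[22] read 'd'  n3⇒n4
[23] read 'c'  n4⇒n8 (via fail)
[24] read 'b'  n8⇒n9
[25] read 'd'  n9⇒n10
[26] read 'e'  n10⇒n11
[27] read 'b'  n11⇒n12  ** P1@[22:27]
[28] read 'e'  n12⇒n1 (via fail)
[29] read 'd'  n1⇒n2
[30] read 'a'  n2⇒n16 (via fail)
[31] read 'a'  n16⇒n17  ** P3@[30:31]
[32] read 'a'  n17⇒n17 (via fail)  ** P3@[31:32]
[33] read 'd'  n17⇒n7 (via fail)
[34] read 'b'  n7⇒n0 (via fail)
[35] read 'a'  n0⇒n16
[36] read 'a'  n16⇒n17  ** P3@[35:36]
[37] read 'c'  n17⇒n0 (via fail)
[38] read 'b'  n0⇒n0
[39] read 'b'  n0⇒n0
[40] read 'd'  n0⇒n7
[41] read 'c'  n7⇒n8
[42] read 'b'  n8⇒n9
[43] read 'd'  n9⇒n10
[44] read 'e'  n10⇒n11
[45] read 'b'  n11⇒n12  ** P1@[40:45]
[46] read 'b'  n12⇒n0 (via fail)
[47] read 'e'  n0⇒n1
[48] read 'd'  n1⇒n2
[49] read 'a'  n2⇒n16 (via fail)
[50] read 'c'  n16⇒n0 (via fail)
[51] read 'a'  n0⇒n16
[52] read 'e'  n16⇒n1 (via fail)
[53] read 'e'  n1⇒n1 (via fail)
[54] read 'c'  n1⇒n0 (via fail)
[55] read 'c'  n0⇒n0
[56] read 'e'  n0⇒n1
[57] read 'd'  n1⇒n2
[58] read 'e'  n2⇒n3
[59] read 'd'  n3⇒n4
[60] read 'a'  n4⇒n5
[61] read 'a'  n5⇒n6  ** P0@[56:61],P3@[60:61]

Result: [[10,1],[16,2],[20,2],[27,1],[31,3],[32,3],[36,3],[45,1],[61,0],[61,3]]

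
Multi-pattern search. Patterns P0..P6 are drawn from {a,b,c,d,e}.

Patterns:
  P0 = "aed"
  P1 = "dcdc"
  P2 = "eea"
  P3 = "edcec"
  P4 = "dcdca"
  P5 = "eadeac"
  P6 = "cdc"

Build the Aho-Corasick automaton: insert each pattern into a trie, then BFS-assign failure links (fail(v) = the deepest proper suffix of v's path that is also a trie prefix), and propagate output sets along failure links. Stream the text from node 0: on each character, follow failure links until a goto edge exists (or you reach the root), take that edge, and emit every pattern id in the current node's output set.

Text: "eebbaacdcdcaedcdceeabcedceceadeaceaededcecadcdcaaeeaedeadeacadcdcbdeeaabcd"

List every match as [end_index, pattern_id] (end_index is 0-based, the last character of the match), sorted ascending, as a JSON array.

Build:
Trie (insert patterns):
  n0 'ε': a→1 c→21 d→4 e→8
  n1 'a': e→2
  n2 'ae': d→3
  n3 'aed': ·  ←P0
  n4 'd': c→5
  n5 'dc': d→6
  n6 'dcd': c→7
  n7 'dcdc': a→15  ←P1
  n8 'e': a→16 d→11 e→9
  n9 'ee': a→10
  n10 'eea': ·  ←P2
  n11 'ed': c→12
  n12 'edc': e→13
  n13 'edce': c→14
  n14 'edcec': ·  ←P3
  n15 'dcdca': ·  ←P4
  n16 'ea': d→17
  n17 'ead': e→18
  n18 'eade': a→19
  n19 'eadea': c→20
  n20 'eadeac': ·  ←P5
  n21 'c': d→22
  n22 'cd': c→23
  n23 'cdc': ·  ←P6

BFS fail/out derivation:
  n1('a'): parent n0 fail=0; on 'a' 0 → fail=0;  out ∅∪∅=∅
  n4('d'): parent n0 fail=0; on 'd' 0 → fail=0;  out ∅∪∅=∅
  n8('e'): parent n0 fail=0; on 'e' 0 → fail=0;  out ∅∪∅=∅
  n21('c'): parent n0 fail=0; on 'c' 0 → fail=0;  out ∅∪∅=∅
  n2('ae'): parent n1 fail=0; on 'e' 0 → fail=8;  out ∅∪∅=∅
  n5('dc'): parent n4 fail=0; on 'c' 0 → fail=21;  out ∅∪∅=∅
  n9('ee'): parent n8 fail=0; on 'e' 0 → fail=8;  out ∅∪∅=∅
  n11('ed'): parent n8 fail=0; on 'd' 0 → fail=4;  out ∅∪∅=∅
  n16('ea'): parent n8 fail=0; on 'a' 0 → fail=1;  out ∅∪∅=∅
  n22('cd'): parent n21 fail=0; on 'd' 0 → fail=4;  out ∅∪∅=∅
  n3('aed'): parent n2 fail=8; on 'd' 8 → fail=11;  out {0}∪∅={0}
  n6('dcd'): parent n5 fail=21; on 'd' 21 → fail=22;  out ∅∪∅=∅
  n10('eea'): parent n9 fail=8; on 'a' 8 → fail=16;  out {2}∪∅={2}
  n12('edc'): parent n11 fail=4; on 'c' 4 → fail=5;  out ∅∪∅=∅
  n17('ead'): parent n16 fail=1; on 'd' 1→0 → fail=4;  out ∅∪∅=∅
  n23('cdc'): parent n22 fail=4; on 'c' 4 → fail=5;  out {6}∪∅={6}
  n7('dcdc'): parent n6 fail=22; on 'c' 22 → fail=23;  out {1}∪{6}={1,6}
  n13('edce'): parent n12 fail=5; on 'e' 5→21→0 → fail=8;  out ∅∪∅=∅
  n18('eade'): parent n17 fail=4; on 'e' 4→0 → fail=8;  out ∅∪∅=∅
  n14('edcec'): parent n13 fail=8; on 'c' 8→0 → fail=21;  out {3}∪∅={3}
  n15('dcdca'): parent n7 fail=23; on 'a' 23→5→21→0 → fail=1;  out {4}∪∅={4}
  n19('eadea'): parent n18 fail=8; on 'a' 8 → fail=16;  out ∅∪∅=∅
  n20('eadeac'): parent n19 fail=16; on 'c' 16→1→0 → fail=21;  out {5}∪∅={5}

Scan:
i=0 'e': node 0→8
i=1 'e': node 8→9
i=2 'b': node 9→0 ·f
i=3 'b': node 0→0
i=4 'a': node 0→1
i=5 'a': node 1→1 ·f
i=6 'c': node 1→21 ·f
i=7 'd': node 21→22
i=8 'c': node 22→23  ** P6@[6:8]
i=9 'd': node 23→6 ·f
i=10 'c': node 6→7  ** P1@[7:10],P6@[8:10]
i=11 'a': node 7→15  ** P4@[7:11]
i=12 'e': node 15→2 ·f
i=13 'd': node 2→3  ** P0@[11:13]
i=14 'c': node 3→12 ·f
i=15 'd': node 12→6 ·f
i=16 'c': node 6→7  ** P1@[13:16],P6@[14:16]
i=17 'e': node 7→8 ·f
i=18 'e': node 8→9
i=19 'a': node 9→10  ** P2@[17:19]
i=20 'b': node 10→0 ·f
i=21 'c': node 0→21
i=22 'e': node 21→8 ·f
i=23 'd': node 8→11
i=24 'c': node 11→12
i=25 'e': node 12→13
i=26 'c': node 13→14  ** P3@[22:26]
i=27 'e': node 14→8 ·f
i=28 'a': node 8→16
i=29 'd': node 16→17
i=30 'e': node 17→18
i=31 'a': node 18→19
i=32 'c': node 19→20  ** P5@[27:32]
i=33 'e': node 20→8 ·f
i=34 'a': node 8→16
i=35 'e': node 16→2 ·f
i=36 'd': node 2→3  ** P0@[34:36]
i=37 'e': node 3→8 ·f
i=38 'd': node 8→11
i=39 'c': node 11→12
i=40 'e': node 12→13
i=41 'c': node 13→14  ** P3@[37:41]
i=42 'a': node 14→1 ·f
i=43 'd': node 1→4 ·f
i=44 'c': node 4→5
i=45 'd': node 5→6
i=46 'c': node 6→7  ** P1@[43:46],P6@[44:46]
i=47 'a': node 7→15  ** P4@[43:47]
i=48 'a': node 15→1 ·f
i=49 'e': node 1→2
i=50 'e': node 2→9 ·f
i=51 'a': node 9→10  ** P2@[49:51]
i=52 'e': node 10→2 ·f
i=53 'd': node 2→3  ** P0@[51:53]
i=54 'e': node 3→8 ·f
i=55 'a': node 8→16
i=56 'd': node 16→17
i=57 'e': node 17→18
i=58 'a': node 18→19
i=59 'c': node 19→20  ** P5@[54:59]
i=60 'a': node 20→1 ·f
i=61 'd': node 1→4 ·f
i=62 'c': node 4→5
i=63 'd': node 5→6
i=64 'c': node 6→7  ** P1@[61:64],P6@[62:64]
i=65 'b': node 7→0 ·f
i=66 'd': node 0→4
i=67 'e': node 4→8 ·f
i=68 'e': node 8→9
i=69 'a': node 9→10  ** P2@[67:69]
i=70 'a': node 10→1 ·f
i=71 'b': node 1→0 ·f
i=72 'c': node 0→21
i=73 'd': node 21→22

Result: [[8,6],[10,1],[10,6],[11,4],[13,0],[16,1],[16,6],[19,2],[26,3],[32,5],[36,0],[41,3],[46,1],[46,6],[47,4],[51,2],[53,0],[59,5],[64,1],[64,6],[69,2]]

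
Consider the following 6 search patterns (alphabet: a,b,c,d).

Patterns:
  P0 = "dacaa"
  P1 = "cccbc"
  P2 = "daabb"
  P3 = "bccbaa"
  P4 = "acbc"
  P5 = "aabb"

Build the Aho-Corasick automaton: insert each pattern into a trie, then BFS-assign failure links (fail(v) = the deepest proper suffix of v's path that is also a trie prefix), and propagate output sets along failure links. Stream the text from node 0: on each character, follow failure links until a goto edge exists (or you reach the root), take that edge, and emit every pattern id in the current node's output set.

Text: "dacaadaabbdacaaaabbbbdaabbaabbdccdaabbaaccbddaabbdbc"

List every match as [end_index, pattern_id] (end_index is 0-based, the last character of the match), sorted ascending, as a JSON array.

Construct AC machine:
Trie (insert patterns):
  0='ε' goto a→20 b→14 c→6 d→1
  1='d' goto a→2
  2='da' goto a→11 c→3
  3='dac' goto a→4
  4='daca' goto a→5
  5='dacaa' goto ·  ←P0
  6='c' goto c→7
  7='cc' goto c→8
  8='ccc' goto b→9
  9='cccb' goto c→10
  10='cccbc' goto ·  ←P1
  11='daa' goto b→12
  12='daab' goto b→13
  13='daabb' goto ·  ←P2
  14='b' goto c→15
  15='bc' goto c→16
  16='bcc' goto b→17
  17='bccb' goto a→18
  18='bccba' goto a→19
  19='bccbaa' goto ·  ←P3
  20='a' goto a→24 c→21
  21='ac' goto b→22
  22='acb' goto c→23
  23='acbc' goto ·  ←P4
  24='aa' goto b→25
  25='aab' goto b→26
  26='aabb' goto ·  ←P5

BFS fail/out derivation:
  n1('d'): parent n0 fail=0; on 'd' 0 → fail=0;  out ∅∪∅=∅
  n6('c'): parent n0 fail=0; on 'c' 0 → fail=0;  out ∅∪∅=∅
  n14('b'): parent n0 fail=0; on 'b' 0 → fail=0;  out ∅∪∅=∅
  n20('a'): parent n0 fail=0; on 'a' 0 → fail=0;  out ∅∪∅=∅
  n2('da'): parent n1 fail=0; on 'a' 0 → fail=20;  out ∅∪∅=∅
  n7('cc'): parent n6 fail=0; on 'c' 0 → fail=6;  out ∅∪∅=∅
  n15('bc'): parent n14 fail=0; on 'c' 0 → fail=6;  out ∅∪∅=∅
  n21('ac'): parent n20 fail=0; on 'c' 0 → fail=6;  out ∅∪∅=∅
  n24('aa'): parent n20 fail=0; on 'a' 0 → fail=20;  out ∅∪∅=∅
  n3('dac'): parent n2 fail=20; on 'c' 20 → fail=21;  out ∅∪∅=∅
  n8('ccc'): parent n7 fail=6; on 'c' 6 → fail=7;  out ∅∪∅=∅
  n11('daa'): parent n2 fail=20; on 'a' 20 → fail=24;  out ∅∪∅=∅
  n16('bcc'): parent n15 fail=6; on 'c' 6 → fail=7;  out ∅∪∅=∅
  n22('acb'): parent n21 fail=6; on 'b' 6→0 → fail=14;  out ∅∪∅=∅
  n25('aab'): parent n24 fail=20; on 'b' 20→0 → fail=14;  out ∅∪∅=∅
  n4('daca'): parent n3 fail=21; on 'a' 21→6→0 → fail=20;  out ∅∪∅=∅
  n9('cccb'): parent n8 fail=7; on 'b' 7→6→0 → fail=14;  out ∅∪∅=∅
  n12('daab'): parent n11 fail=24; on 'b' 24 → fail=25;  out ∅∪∅=∅
  n17('bccb'): parent n16 fail=7; on 'b' 7→6→0 → fail=14;  out ∅∪∅=∅
  n23('acbc'): parent n22 fail=14; on 'c' 14 → fail=15;  out {4}∪∅={4}
  n26('aabb'): parent n25 fail=14; on 'b' 14→0 → fail=14;  out {5}∪∅={5}
  n5('dacaa'): parent n4 fail=20; on 'a' 20 → fail=24;  out {0}∪∅={0}
  n10('cccbc'): parent n9 fail=14; on 'c' 14 → fail=15;  out {1}∪∅={1}
  n13('daabb'): parent n12 fail=25; on 'b' 25 → fail=26;  out {2}∪{5}={2,5}
  n18('bccba'): parent n17 fail=14; on 'a' 14→0 → fail=20;  out ∅∪∅=∅
  n19('bccbaa'): parent n18 fail=20; on 'a' 20 → fail=24;  out {3}∪∅={3}

Scan:
i=0 'd': node 0→1
i=1 'a': node 1→2
i=2 'c': node 2→3
i=3 'a': node 3→4
i=4 'a': node 4→5  → match P0@[0:4]
i=5 'd': node 5→1 (via fail)
i=6 'a': node 1→2
i=7 'a': node 2→11
i=8 'b': node 11→12
i=9 'b': node 12→13  → match P2@[5:9],P5@[6:9]
i=10 'd': node 13→1 (via fail)
i=11 'a': node 1→2
i=12 'c': node 2→3
i=13 'a': node 3→4
i=14 'a': node 4→5  → match P0@[10:14]
i=15 'a': node 5→24 (via fail)
i=16 'a': node 24→24 (via fail)
i=17 'b': node 24→25
i=18 'b': node 25→26  → match P5@[15:18]
i=19 'b': node 26→14 (via fail)
i=20 'b': node 14→14 (via fail)
i=21 'd': node 14→1 (via fail)
i=22 'a': node 1→2
i=23 'a': node 2→11
i=24 'b': node 11→12
i=25 'b': node 12→13  → match P2@[21:25],P5@[22:25]
i=26 'a': node 13→20 (via fail)
i=27 'a': node 20→24
i=28 'b': node 24→25
i=29 'b': node 25→26  → match P5@[26:29]
i=30 'd': node 26→1 (via fail)
i=31 'c': node 1→6 (via fail)
i=32 'c': node 6→7
i=33 'd': node 7→1 (via fail)
i=34 'a': node 1→2
i=35 'a': node 2→11
i=36 'b': node 11→12
i=37 'b': node 12→13  → match P2@[33:37],P5@[34:37]
i=38 'a': node 13→20 (via fail)
i=39 'a': node 20→24
i=40 'c': node 24→21 (via fail)
i=41 'c': node 21→7 (via fail)
i=42 'b': node 7→14 (via fail)
i=43 'd': node 14→1 (via fail)
i=44 'd': node 1→1 (via fail)
i=45 'a': node 1→2
i=46 'a': node 2→11
i=47 'b': node 11→12
i=48 'b': node 12→13  → match P2@[44:48],P5@[45:48]
i=49 'd': node 13→1 (via fail)
i=50 'b': node 1→14 (via fail)
i=51 'c': node 14→15

All matches (sorted): [[4,0],[9,2],[9,5],[14,0],[18,5],[25,2],[25,5],[29,5],[37,2],[37,5],[48,2],[48,5]]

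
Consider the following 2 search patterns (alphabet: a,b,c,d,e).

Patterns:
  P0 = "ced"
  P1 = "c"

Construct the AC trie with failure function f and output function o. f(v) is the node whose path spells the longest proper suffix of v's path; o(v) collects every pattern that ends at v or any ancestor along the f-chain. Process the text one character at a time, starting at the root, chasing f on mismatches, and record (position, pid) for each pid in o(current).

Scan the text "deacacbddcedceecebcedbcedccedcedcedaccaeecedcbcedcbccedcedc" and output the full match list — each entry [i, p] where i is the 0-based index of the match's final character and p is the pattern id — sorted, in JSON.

Build:
Trie nodes:
  n0 'ε': c→1
  n1 'c': e→2  ←P1
  n2 'ce': d→3
  n3 'ced': ·  ←P0

Failure links (BFS by depth):
  n1('c'): parent n0 fail=0; on 'c' 0 → fail=0;  out {1}∪∅={1}
  n2('ce'): parent n1 fail=0; on 'e' 0 → fail=0;  out ∅∪∅=∅
  n3('ced'): parent n2 fail=0; on 'd' 0 → fail=0;  out {0}∪∅={0}

Run:
i=0 'd': node 0→0
i=1 'e': node 0→0
i=2 'a': node 0→0
i=3 'c': node 0→1  ** P1@[3:3]
i=4 'a': node 1→0 (via fail)
i=5 'c': node 0→1  ** P1@[5:5]
i=6 'b': node 1→0 (via fail)
i=7 'd': node 0→0
i=8 'd': node 0→0
i=9 'c': node 0→1  ** P1@[9:9]
i=10 'e': node 1→2
i=11 'd': node 2→3  ** P0@[9:11]
i=12 'c': node 3→1 (via fail)  ** P1@[12:12]
i=13 'e': node 1→2
i=14 'e': node 2→0 (via fail)
i=15 'c': node 0→1  ** P1@[15:15]
i=16 'e': node 1→2
i=17 'b': node 2→0 (via fail)
i=18 'c': node 0→1  ** P1@[18:18]
i=19 'e': node 1→2
i=20 'd': node 2→3  ** P0@[18:20]
i=21 'b': node 3→0 (via fail)
i=22 'c': node 0→1  ** P1@[22:22]
i=23 'e': node 1→2
i=24 'd': node 2→3  ** P0@[22:24]
i=25 'c': node 3→1 (via fail)  ** P1@[25:25]
i=26 'c': node 1→1 (via fail)  ** P1@[26:26]
i=27 'e': node 1→2
i=28 'd': node 2→3  ** P0@[26:28]
i=29 'c': node 3→1 (via fail)  ** P1@[29:29]
i=30 'e': node 1→2
i=31 'd': node 2→3  ** P0@[29:31]
i=32 'c': node 3→1 (via fail)  ** P1@[32:32]
i=33 'e': node 1→2
i=34 'd': node 2→3  ** P0@[32:34]
i=35 'a': node 3→0 (via fail)
i=36 'c': node 0→1  ** P1@[36:36]
i=37 'c': node 1→1 (via fail)  ** P1@[37:37]
i=38 'a': node 1→0 (via fail)
i=39 'e': node 0→0
i=40 'e': node 0→0
i=41 'c': node 0→1  ** P1@[41:41]
i=42 'e': node 1→2
i=43 'd': node 2→3  ** P0@[41:43]
i=44 'c': node 3→1 (via fail)  ** P1@[44:44]
i=45 'b': node 1→0 (via fail)
i=46 'c': node 0→1  ** P1@[46:46]
i=47 'e': node 1→2
i=48 'd': node 2→3  ** P0@[46:48]
i=49 'c': node 3→1 (via fail)  ** P1@[49:49]
i=50 'b': node 1→0 (via fail)
i=51 'c': node 0→1  ** P1@[51:51]
i=52 'c': node 1→1 (via fail)  ** P1@[52:52]
i=53 'e': node 1→2
i=54 'd': node 2→3  ** P0@[52:54]
i=55 'c': node 3→1 (via fail)  ** P1@[55:55]
i=56 'e': node 1→2
i=57 'd': node 2→3  ** P0@[55:57]
i=58 'c': node 3→1 (via fail)  ** P1@[58:58]

Result: [[3,1],[5,1],[9,1],[11,0],[12,1],[15,1],[18,1],[20,0],[22,1],[24,0],[25,1],[26,1],[28,0],[29,1],[31,0],[32,1],[34,0],[36,1],[37,1],[41,1],[43,0],[44,1],[46,1],[48,0],[49,1],[51,1],[52,1],[54,0],[55,1],[57,0],[58,1]]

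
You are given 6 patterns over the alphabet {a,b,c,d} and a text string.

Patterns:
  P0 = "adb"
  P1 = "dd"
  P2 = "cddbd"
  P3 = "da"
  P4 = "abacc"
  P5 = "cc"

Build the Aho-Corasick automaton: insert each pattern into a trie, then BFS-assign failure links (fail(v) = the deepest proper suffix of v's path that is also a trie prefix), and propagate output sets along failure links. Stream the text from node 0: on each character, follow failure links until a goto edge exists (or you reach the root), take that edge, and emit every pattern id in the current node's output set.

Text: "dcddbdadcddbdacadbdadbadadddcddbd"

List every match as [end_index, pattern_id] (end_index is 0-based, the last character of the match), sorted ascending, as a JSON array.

Build automaton:
Trie (insert patterns):
  0='ε' goto a→1 c→6 d→4
  1='a' goto b→12 d→2
  2='ad' goto b→3
  3='adb' goto ·  ←P0
  4='d' goto a→11 d→5
  5='dd' goto ·  ←P1
  6='c' goto c→16 d→7
  7='cd' goto d→8
  8='cdd' goto b→9
  9='cddb' goto d→10
  10='cddbd' goto ·  ←P2
  11='da' goto ·  ←P3
  12='ab' goto a→13
  13='aba' goto c→14
  14='abac' goto c→15
  15='abacc' goto ·  ←P4
  16='cc' goto ·  ←P5

BFS fail/out derivation:
  fail(1) 'a': from fail(0)=0 chase 'a': 0 ⇒ 0;  out=∅∪out(0)=∅
  fail(4) 'd': from fail(0)=0 chase 'd': 0 ⇒ 0;  out=∅∪out(0)=∅
  fail(6) 'c': from fail(0)=0 chase 'c': 0 ⇒ 0;  out=∅∪out(0)=∅
  fail(2) 'ad': from fail(1)=0 chase 'd': 0 ⇒ 4;  out=∅∪out(4)=∅
  fail(5) 'dd': from fail(4)=0 chase 'd': 0 ⇒ 4;  out={1}∪out(4)={1}
  fail(7) 'cd': from fail(6)=0 chase 'd': 0 ⇒ 4;  out=∅∪out(4)=∅
  fail(11) 'da': from fail(4)=0 chase 'a': 0 ⇒ 1;  out={3}∪out(1)={3}
  fail(12) 'ab': from fail(1)=0 chase 'b': 0 ⇒ 0;  out=∅∪out(0)=∅
  fail(16) 'cc': from fail(6)=0 chase 'c': 0 ⇒ 6;  out={5}∪out(6)={5}
  fail(3) 'adb': from fail(2)=4 chase 'b': 4→0 ⇒ 0;  out={0}∪out(0)={0}
  fail(8) 'cdd': from fail(7)=4 chase 'd': 4 ⇒ 5;  out=∅∪out(5)={1}
  fail(13) 'aba': from fail(12)=0 chase 'a': 0 ⇒ 1;  out=∅∪out(1)=∅
  fail(9) 'cddb': from fail(8)=5 chase 'b': 5→4→0 ⇒ 0;  out=∅∪out(0)=∅
  fail(14) 'abac': from fail(13)=1 chase 'c': 1→0 ⇒ 6;  out=∅∪out(6)=∅
  fail(10) 'cddbd': from fail(9)=0 chase 'd': 0 ⇒ 4;  out={2}∪out(4)={2}
  fail(15) 'abacc': from fail(14)=6 chase 'c': 6 ⇒ 16;  out={4}∪out(16)={4,5}

Scan:
[0] read 'd'  n0⇒n4
[1] read 'c'  n4⇒n6 (fail-walked)
[2] read 'd'  n6⇒n7
[3] read 'd'  n7⇒n8  emit P1@[2:3]
[4] read 'b'  n8⇒n9
[5] read 'd'  n9⇒n10  emit P2@[1:5]
[6] read 'a'  n10⇒n11 (fail-walked)  emit P3@[5:6]
[7] read 'd'  n11⇒n2 (fail-walked)
[8] read 'c'  n2⇒n6 (fail-walked)
[9] read 'd'  n6⇒n7
[10] read 'd'  n7⇒n8  emit P1@[9:10]
[11] read 'b'  n8⇒n9
[12] read 'd'  n9⇒n10  emit P2@[8:12]
[13] read 'a'  n10⇒n11 (fail-walked)  emit P3@[12:13]
[14] read 'c'  n11⇒n6 (fail-walked)
[15] read 'a'  n6⇒n1 (fail-walked)
[16] read 'd'  n1⇒n2
[17] read 'b'  n2⇒n3  emit P0@[15:17]
[18] read 'd'  n3⇒n4 (fail-walked)
[19] read 'a'  n4⇒n11  emit P3@[18:19]
[20] read 'd'  n11⇒n2 (fail-walked)
[21] read 'b'  n2⇒n3  emit P0@[19:21]
[22] read 'a'  n3⇒n1 (fail-walked)
[23] read 'd'  n1⇒n2
[24] read 'a'  n2⇒n11 (fail-walked)  emit P3@[23:24]
[25] read 'd'  n11⇒n2 (fail-walked)
[26] read 'd'  n2⇒n5 (fail-walked)  emit P1@[25:26]
[27] read 'd'  n5⇒n5 (fail-walked)  emit P1@[26:27]
[28] read 'c'  n5⇒n6 (fail-walked)
[29] read 'd'  n6⇒n7
[30] read 'd'  n7⇒n8  emit P1@[29:30]
[31] read 'b'  n8⇒n9
[32] read 'd'  n9⇒n10  emit P2@[28:32]

Result: [[3,1],[5,2],[6,3],[10,1],[12,2],[13,3],[17,0],[19,3],[21,0],[24,3],[26,1],[27,1],[30,1],[32,2]]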